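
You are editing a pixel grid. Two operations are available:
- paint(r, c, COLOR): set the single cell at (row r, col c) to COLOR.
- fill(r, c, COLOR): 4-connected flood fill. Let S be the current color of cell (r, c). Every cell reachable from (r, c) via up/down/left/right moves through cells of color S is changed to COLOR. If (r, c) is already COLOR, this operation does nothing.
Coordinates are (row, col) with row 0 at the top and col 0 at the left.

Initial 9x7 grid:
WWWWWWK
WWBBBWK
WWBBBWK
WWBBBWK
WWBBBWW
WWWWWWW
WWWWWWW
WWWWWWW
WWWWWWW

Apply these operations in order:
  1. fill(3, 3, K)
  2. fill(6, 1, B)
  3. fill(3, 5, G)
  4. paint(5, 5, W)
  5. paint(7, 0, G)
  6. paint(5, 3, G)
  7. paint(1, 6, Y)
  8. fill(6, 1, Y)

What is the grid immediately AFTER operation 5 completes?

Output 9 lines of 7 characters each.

Answer: GGGGGGK
GGKKKGK
GGKKKGK
GGKKKGK
GGKKKGG
GGGGGWG
GGGGGGG
GGGGGGG
GGGGGGG

Derivation:
After op 1 fill(3,3,K) [12 cells changed]:
WWWWWWK
WWKKKWK
WWKKKWK
WWKKKWK
WWKKKWW
WWWWWWW
WWWWWWW
WWWWWWW
WWWWWWW
After op 2 fill(6,1,B) [47 cells changed]:
BBBBBBK
BBKKKBK
BBKKKBK
BBKKKBK
BBKKKBB
BBBBBBB
BBBBBBB
BBBBBBB
BBBBBBB
After op 3 fill(3,5,G) [47 cells changed]:
GGGGGGK
GGKKKGK
GGKKKGK
GGKKKGK
GGKKKGG
GGGGGGG
GGGGGGG
GGGGGGG
GGGGGGG
After op 4 paint(5,5,W):
GGGGGGK
GGKKKGK
GGKKKGK
GGKKKGK
GGKKKGG
GGGGGWG
GGGGGGG
GGGGGGG
GGGGGGG
After op 5 paint(7,0,G):
GGGGGGK
GGKKKGK
GGKKKGK
GGKKKGK
GGKKKGG
GGGGGWG
GGGGGGG
GGGGGGG
GGGGGGG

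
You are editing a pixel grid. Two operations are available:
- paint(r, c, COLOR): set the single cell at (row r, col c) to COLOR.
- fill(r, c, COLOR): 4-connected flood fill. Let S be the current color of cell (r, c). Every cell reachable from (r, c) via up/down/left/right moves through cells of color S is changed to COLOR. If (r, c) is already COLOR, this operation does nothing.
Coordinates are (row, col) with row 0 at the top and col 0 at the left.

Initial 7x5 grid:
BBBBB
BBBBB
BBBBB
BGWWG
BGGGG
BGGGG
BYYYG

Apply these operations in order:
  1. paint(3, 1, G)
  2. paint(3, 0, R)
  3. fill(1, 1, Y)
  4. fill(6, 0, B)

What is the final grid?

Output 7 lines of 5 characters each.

Answer: YYYYY
YYYYY
YYYYY
RGWWG
BGGGG
BGGGG
BYYYG

Derivation:
After op 1 paint(3,1,G):
BBBBB
BBBBB
BBBBB
BGWWG
BGGGG
BGGGG
BYYYG
After op 2 paint(3,0,R):
BBBBB
BBBBB
BBBBB
RGWWG
BGGGG
BGGGG
BYYYG
After op 3 fill(1,1,Y) [15 cells changed]:
YYYYY
YYYYY
YYYYY
RGWWG
BGGGG
BGGGG
BYYYG
After op 4 fill(6,0,B) [0 cells changed]:
YYYYY
YYYYY
YYYYY
RGWWG
BGGGG
BGGGG
BYYYG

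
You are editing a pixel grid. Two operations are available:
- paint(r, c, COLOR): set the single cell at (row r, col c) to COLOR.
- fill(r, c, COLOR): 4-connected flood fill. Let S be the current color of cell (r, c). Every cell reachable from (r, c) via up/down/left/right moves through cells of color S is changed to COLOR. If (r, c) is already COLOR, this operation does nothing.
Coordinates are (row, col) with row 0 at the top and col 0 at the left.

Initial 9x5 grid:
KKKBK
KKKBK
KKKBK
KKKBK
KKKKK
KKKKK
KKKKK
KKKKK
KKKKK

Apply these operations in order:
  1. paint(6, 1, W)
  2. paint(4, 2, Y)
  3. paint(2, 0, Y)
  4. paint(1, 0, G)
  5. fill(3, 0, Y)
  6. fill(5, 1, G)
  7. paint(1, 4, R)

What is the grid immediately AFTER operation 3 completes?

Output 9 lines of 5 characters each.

After op 1 paint(6,1,W):
KKKBK
KKKBK
KKKBK
KKKBK
KKKKK
KKKKK
KWKKK
KKKKK
KKKKK
After op 2 paint(4,2,Y):
KKKBK
KKKBK
KKKBK
KKKBK
KKYKK
KKKKK
KWKKK
KKKKK
KKKKK
After op 3 paint(2,0,Y):
KKKBK
KKKBK
YKKBK
KKKBK
KKYKK
KKKKK
KWKKK
KKKKK
KKKKK

Answer: KKKBK
KKKBK
YKKBK
KKKBK
KKYKK
KKKKK
KWKKK
KKKKK
KKKKK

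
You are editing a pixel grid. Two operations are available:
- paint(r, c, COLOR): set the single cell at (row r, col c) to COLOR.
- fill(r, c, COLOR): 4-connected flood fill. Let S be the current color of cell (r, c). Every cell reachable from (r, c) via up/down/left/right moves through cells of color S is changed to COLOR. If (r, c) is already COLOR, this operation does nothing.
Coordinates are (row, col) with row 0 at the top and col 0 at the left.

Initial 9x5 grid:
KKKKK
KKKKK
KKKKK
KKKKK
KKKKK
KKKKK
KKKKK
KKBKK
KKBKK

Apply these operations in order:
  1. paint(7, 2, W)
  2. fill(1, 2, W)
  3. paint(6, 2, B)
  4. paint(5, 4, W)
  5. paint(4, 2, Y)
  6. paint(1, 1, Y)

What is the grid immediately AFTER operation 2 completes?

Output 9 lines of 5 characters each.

Answer: WWWWW
WWWWW
WWWWW
WWWWW
WWWWW
WWWWW
WWWWW
WWWWW
WWBWW

Derivation:
After op 1 paint(7,2,W):
KKKKK
KKKKK
KKKKK
KKKKK
KKKKK
KKKKK
KKKKK
KKWKK
KKBKK
After op 2 fill(1,2,W) [43 cells changed]:
WWWWW
WWWWW
WWWWW
WWWWW
WWWWW
WWWWW
WWWWW
WWWWW
WWBWW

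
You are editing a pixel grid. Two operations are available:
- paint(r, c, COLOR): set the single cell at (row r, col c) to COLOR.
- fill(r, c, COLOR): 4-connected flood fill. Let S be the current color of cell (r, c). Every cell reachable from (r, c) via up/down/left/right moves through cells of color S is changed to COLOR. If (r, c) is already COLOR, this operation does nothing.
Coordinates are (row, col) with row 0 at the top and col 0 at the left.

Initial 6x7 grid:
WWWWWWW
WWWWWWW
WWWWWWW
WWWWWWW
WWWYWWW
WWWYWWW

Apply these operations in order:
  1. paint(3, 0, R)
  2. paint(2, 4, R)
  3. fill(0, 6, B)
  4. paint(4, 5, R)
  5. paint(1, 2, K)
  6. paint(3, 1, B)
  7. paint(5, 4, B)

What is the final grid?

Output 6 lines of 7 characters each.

Answer: BBBBBBB
BBKBBBB
BBBBRBB
RBBBBBB
BBBYBRB
BBBYBBB

Derivation:
After op 1 paint(3,0,R):
WWWWWWW
WWWWWWW
WWWWWWW
RWWWWWW
WWWYWWW
WWWYWWW
After op 2 paint(2,4,R):
WWWWWWW
WWWWWWW
WWWWRWW
RWWWWWW
WWWYWWW
WWWYWWW
After op 3 fill(0,6,B) [38 cells changed]:
BBBBBBB
BBBBBBB
BBBBRBB
RBBBBBB
BBBYBBB
BBBYBBB
After op 4 paint(4,5,R):
BBBBBBB
BBBBBBB
BBBBRBB
RBBBBBB
BBBYBRB
BBBYBBB
After op 5 paint(1,2,K):
BBBBBBB
BBKBBBB
BBBBRBB
RBBBBBB
BBBYBRB
BBBYBBB
After op 6 paint(3,1,B):
BBBBBBB
BBKBBBB
BBBBRBB
RBBBBBB
BBBYBRB
BBBYBBB
After op 7 paint(5,4,B):
BBBBBBB
BBKBBBB
BBBBRBB
RBBBBBB
BBBYBRB
BBBYBBB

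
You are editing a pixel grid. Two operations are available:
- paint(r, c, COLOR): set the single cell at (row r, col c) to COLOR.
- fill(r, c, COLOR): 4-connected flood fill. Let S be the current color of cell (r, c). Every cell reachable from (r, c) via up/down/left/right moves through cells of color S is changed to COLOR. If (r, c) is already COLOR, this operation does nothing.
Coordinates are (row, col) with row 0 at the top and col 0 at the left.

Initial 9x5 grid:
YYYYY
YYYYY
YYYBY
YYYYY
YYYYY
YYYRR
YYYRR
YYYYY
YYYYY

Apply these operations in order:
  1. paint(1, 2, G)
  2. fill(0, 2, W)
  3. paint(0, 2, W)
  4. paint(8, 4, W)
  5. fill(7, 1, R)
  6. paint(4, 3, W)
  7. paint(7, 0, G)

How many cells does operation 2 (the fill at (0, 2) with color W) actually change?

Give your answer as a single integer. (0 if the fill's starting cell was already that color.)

Answer: 39

Derivation:
After op 1 paint(1,2,G):
YYYYY
YYGYY
YYYBY
YYYYY
YYYYY
YYYRR
YYYRR
YYYYY
YYYYY
After op 2 fill(0,2,W) [39 cells changed]:
WWWWW
WWGWW
WWWBW
WWWWW
WWWWW
WWWRR
WWWRR
WWWWW
WWWWW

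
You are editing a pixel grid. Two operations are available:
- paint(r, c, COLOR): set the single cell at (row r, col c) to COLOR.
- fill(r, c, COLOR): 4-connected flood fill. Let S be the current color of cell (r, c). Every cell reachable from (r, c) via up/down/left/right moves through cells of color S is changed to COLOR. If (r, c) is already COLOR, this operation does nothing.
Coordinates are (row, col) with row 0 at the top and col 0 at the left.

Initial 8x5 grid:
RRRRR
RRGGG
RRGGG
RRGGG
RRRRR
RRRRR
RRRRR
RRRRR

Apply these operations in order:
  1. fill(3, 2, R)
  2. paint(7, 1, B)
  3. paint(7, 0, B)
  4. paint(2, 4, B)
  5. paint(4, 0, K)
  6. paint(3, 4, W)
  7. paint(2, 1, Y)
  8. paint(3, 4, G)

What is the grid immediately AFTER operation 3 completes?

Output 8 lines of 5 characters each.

After op 1 fill(3,2,R) [9 cells changed]:
RRRRR
RRRRR
RRRRR
RRRRR
RRRRR
RRRRR
RRRRR
RRRRR
After op 2 paint(7,1,B):
RRRRR
RRRRR
RRRRR
RRRRR
RRRRR
RRRRR
RRRRR
RBRRR
After op 3 paint(7,0,B):
RRRRR
RRRRR
RRRRR
RRRRR
RRRRR
RRRRR
RRRRR
BBRRR

Answer: RRRRR
RRRRR
RRRRR
RRRRR
RRRRR
RRRRR
RRRRR
BBRRR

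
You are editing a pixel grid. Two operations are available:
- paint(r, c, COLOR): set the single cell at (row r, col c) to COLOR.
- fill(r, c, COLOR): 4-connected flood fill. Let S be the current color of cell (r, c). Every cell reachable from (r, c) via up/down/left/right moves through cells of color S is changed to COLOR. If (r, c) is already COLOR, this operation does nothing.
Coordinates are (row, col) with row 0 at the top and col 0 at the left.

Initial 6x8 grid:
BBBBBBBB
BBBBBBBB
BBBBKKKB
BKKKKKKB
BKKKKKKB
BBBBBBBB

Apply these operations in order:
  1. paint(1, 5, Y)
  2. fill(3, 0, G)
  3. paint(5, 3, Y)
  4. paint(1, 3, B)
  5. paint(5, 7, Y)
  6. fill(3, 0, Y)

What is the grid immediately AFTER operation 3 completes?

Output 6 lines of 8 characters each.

After op 1 paint(1,5,Y):
BBBBBBBB
BBBBBYBB
BBBBKKKB
BKKKKKKB
BKKKKKKB
BBBBBBBB
After op 2 fill(3,0,G) [32 cells changed]:
GGGGGGGG
GGGGGYGG
GGGGKKKG
GKKKKKKG
GKKKKKKG
GGGGGGGG
After op 3 paint(5,3,Y):
GGGGGGGG
GGGGGYGG
GGGGKKKG
GKKKKKKG
GKKKKKKG
GGGYGGGG

Answer: GGGGGGGG
GGGGGYGG
GGGGKKKG
GKKKKKKG
GKKKKKKG
GGGYGGGG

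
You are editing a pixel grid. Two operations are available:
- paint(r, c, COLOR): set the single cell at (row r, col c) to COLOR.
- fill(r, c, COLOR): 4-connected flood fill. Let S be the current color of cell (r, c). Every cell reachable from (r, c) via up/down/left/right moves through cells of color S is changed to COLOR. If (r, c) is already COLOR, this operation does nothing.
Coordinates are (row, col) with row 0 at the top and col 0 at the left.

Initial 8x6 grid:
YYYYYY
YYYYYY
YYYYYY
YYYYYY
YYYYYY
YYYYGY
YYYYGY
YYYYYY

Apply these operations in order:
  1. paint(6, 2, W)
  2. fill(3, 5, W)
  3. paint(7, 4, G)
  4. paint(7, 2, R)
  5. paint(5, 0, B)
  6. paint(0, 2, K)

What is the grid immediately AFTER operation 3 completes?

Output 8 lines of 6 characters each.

After op 1 paint(6,2,W):
YYYYYY
YYYYYY
YYYYYY
YYYYYY
YYYYYY
YYYYGY
YYWYGY
YYYYYY
After op 2 fill(3,5,W) [45 cells changed]:
WWWWWW
WWWWWW
WWWWWW
WWWWWW
WWWWWW
WWWWGW
WWWWGW
WWWWWW
After op 3 paint(7,4,G):
WWWWWW
WWWWWW
WWWWWW
WWWWWW
WWWWWW
WWWWGW
WWWWGW
WWWWGW

Answer: WWWWWW
WWWWWW
WWWWWW
WWWWWW
WWWWWW
WWWWGW
WWWWGW
WWWWGW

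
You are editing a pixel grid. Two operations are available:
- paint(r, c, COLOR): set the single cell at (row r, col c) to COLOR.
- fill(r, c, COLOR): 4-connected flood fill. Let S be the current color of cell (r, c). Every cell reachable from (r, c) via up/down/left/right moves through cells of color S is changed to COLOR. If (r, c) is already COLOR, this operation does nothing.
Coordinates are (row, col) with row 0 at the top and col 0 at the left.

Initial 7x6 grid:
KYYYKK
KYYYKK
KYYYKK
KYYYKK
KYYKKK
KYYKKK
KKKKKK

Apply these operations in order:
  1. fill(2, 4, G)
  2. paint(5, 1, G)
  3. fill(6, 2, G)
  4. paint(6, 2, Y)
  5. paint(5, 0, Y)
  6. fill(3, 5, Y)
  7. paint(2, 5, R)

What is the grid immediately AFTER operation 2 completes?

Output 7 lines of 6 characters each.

Answer: GYYYGG
GYYYGG
GYYYGG
GYYYGG
GYYGGG
GGYGGG
GGGGGG

Derivation:
After op 1 fill(2,4,G) [26 cells changed]:
GYYYGG
GYYYGG
GYYYGG
GYYYGG
GYYGGG
GYYGGG
GGGGGG
After op 2 paint(5,1,G):
GYYYGG
GYYYGG
GYYYGG
GYYYGG
GYYGGG
GGYGGG
GGGGGG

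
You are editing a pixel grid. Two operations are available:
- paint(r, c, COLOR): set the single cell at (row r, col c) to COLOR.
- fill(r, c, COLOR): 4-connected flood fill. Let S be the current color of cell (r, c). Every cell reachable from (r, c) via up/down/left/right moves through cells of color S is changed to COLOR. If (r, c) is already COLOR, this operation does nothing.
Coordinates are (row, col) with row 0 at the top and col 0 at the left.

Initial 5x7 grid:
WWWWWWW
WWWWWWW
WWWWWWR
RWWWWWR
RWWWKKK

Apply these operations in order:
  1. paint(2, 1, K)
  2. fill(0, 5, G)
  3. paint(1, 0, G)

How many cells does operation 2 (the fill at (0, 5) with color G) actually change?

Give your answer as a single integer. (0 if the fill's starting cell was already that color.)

Answer: 27

Derivation:
After op 1 paint(2,1,K):
WWWWWWW
WWWWWWW
WKWWWWR
RWWWWWR
RWWWKKK
After op 2 fill(0,5,G) [27 cells changed]:
GGGGGGG
GGGGGGG
GKGGGGR
RGGGGGR
RGGGKKK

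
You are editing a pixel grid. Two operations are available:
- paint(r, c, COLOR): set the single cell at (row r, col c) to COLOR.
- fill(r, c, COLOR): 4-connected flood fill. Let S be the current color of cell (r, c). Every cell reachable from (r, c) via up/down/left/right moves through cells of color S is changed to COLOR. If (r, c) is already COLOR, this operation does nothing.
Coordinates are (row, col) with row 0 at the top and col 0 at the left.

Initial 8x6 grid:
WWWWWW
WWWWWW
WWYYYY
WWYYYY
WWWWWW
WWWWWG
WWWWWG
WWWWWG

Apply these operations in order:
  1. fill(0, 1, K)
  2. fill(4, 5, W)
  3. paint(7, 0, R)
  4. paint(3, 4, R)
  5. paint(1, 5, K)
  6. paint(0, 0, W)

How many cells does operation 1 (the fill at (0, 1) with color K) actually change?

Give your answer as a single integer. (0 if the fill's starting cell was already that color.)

After op 1 fill(0,1,K) [37 cells changed]:
KKKKKK
KKKKKK
KKYYYY
KKYYYY
KKKKKK
KKKKKG
KKKKKG
KKKKKG

Answer: 37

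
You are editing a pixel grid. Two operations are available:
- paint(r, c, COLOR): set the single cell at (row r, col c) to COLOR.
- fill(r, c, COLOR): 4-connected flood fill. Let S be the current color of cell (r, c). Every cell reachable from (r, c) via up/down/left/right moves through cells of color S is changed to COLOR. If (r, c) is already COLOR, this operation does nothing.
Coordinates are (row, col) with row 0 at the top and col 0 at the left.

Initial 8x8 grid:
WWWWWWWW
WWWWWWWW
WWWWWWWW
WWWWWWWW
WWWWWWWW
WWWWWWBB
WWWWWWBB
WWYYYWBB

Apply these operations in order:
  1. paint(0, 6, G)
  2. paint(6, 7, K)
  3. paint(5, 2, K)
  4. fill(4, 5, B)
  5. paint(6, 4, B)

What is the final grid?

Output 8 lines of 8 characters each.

Answer: BBBBBBGB
BBBBBBBB
BBBBBBBB
BBBBBBBB
BBBBBBBB
BBKBBBBB
BBBBBBBK
BBYYYBBB

Derivation:
After op 1 paint(0,6,G):
WWWWWWGW
WWWWWWWW
WWWWWWWW
WWWWWWWW
WWWWWWWW
WWWWWWBB
WWWWWWBB
WWYYYWBB
After op 2 paint(6,7,K):
WWWWWWGW
WWWWWWWW
WWWWWWWW
WWWWWWWW
WWWWWWWW
WWWWWWBB
WWWWWWBK
WWYYYWBB
After op 3 paint(5,2,K):
WWWWWWGW
WWWWWWWW
WWWWWWWW
WWWWWWWW
WWWWWWWW
WWKWWWBB
WWWWWWBK
WWYYYWBB
After op 4 fill(4,5,B) [53 cells changed]:
BBBBBBGB
BBBBBBBB
BBBBBBBB
BBBBBBBB
BBBBBBBB
BBKBBBBB
BBBBBBBK
BBYYYBBB
After op 5 paint(6,4,B):
BBBBBBGB
BBBBBBBB
BBBBBBBB
BBBBBBBB
BBBBBBBB
BBKBBBBB
BBBBBBBK
BBYYYBBB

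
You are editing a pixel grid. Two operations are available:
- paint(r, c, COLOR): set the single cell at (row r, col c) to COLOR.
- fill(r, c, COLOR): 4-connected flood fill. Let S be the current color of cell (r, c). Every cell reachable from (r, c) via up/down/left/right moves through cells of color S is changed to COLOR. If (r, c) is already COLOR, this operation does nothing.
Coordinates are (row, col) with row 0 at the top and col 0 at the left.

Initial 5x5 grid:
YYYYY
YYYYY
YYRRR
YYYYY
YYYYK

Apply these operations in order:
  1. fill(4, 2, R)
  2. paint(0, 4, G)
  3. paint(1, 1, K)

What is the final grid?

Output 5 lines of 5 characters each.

Answer: RRRRG
RKRRR
RRRRR
RRRRR
RRRRK

Derivation:
After op 1 fill(4,2,R) [21 cells changed]:
RRRRR
RRRRR
RRRRR
RRRRR
RRRRK
After op 2 paint(0,4,G):
RRRRG
RRRRR
RRRRR
RRRRR
RRRRK
After op 3 paint(1,1,K):
RRRRG
RKRRR
RRRRR
RRRRR
RRRRK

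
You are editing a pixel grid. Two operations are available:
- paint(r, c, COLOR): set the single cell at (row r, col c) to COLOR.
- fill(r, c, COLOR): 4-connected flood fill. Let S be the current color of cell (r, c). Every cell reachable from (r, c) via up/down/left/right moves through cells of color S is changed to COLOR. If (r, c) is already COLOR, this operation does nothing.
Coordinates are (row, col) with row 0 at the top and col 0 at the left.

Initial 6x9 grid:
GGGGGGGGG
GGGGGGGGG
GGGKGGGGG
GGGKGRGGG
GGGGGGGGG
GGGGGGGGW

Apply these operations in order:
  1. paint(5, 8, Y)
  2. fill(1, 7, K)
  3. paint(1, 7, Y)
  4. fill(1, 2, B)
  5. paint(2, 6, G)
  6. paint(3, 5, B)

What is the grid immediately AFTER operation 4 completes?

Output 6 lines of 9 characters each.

After op 1 paint(5,8,Y):
GGGGGGGGG
GGGGGGGGG
GGGKGGGGG
GGGKGRGGG
GGGGGGGGG
GGGGGGGGY
After op 2 fill(1,7,K) [50 cells changed]:
KKKKKKKKK
KKKKKKKKK
KKKKKKKKK
KKKKKRKKK
KKKKKKKKK
KKKKKKKKY
After op 3 paint(1,7,Y):
KKKKKKKKK
KKKKKKKYK
KKKKKKKKK
KKKKKRKKK
KKKKKKKKK
KKKKKKKKY
After op 4 fill(1,2,B) [51 cells changed]:
BBBBBBBBB
BBBBBBBYB
BBBBBBBBB
BBBBBRBBB
BBBBBBBBB
BBBBBBBBY

Answer: BBBBBBBBB
BBBBBBBYB
BBBBBBBBB
BBBBBRBBB
BBBBBBBBB
BBBBBBBBY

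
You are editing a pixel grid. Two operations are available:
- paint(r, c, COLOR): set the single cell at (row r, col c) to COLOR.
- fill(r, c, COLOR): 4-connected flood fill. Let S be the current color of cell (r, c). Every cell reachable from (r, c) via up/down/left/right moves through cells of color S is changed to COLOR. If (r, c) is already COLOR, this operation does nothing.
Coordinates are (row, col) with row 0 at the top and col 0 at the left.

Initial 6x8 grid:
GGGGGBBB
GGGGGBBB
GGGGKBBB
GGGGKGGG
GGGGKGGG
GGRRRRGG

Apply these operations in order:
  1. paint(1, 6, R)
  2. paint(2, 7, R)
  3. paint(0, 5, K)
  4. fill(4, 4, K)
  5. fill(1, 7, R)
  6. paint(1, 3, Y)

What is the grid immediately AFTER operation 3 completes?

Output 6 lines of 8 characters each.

Answer: GGGGGKBB
GGGGGBRB
GGGGKBBR
GGGGKGGG
GGGGKGGG
GGRRRRGG

Derivation:
After op 1 paint(1,6,R):
GGGGGBBB
GGGGGBRB
GGGGKBBB
GGGGKGGG
GGGGKGGG
GGRRRRGG
After op 2 paint(2,7,R):
GGGGGBBB
GGGGGBRB
GGGGKBBR
GGGGKGGG
GGGGKGGG
GGRRRRGG
After op 3 paint(0,5,K):
GGGGGKBB
GGGGGBRB
GGGGKBBR
GGGGKGGG
GGGGKGGG
GGRRRRGG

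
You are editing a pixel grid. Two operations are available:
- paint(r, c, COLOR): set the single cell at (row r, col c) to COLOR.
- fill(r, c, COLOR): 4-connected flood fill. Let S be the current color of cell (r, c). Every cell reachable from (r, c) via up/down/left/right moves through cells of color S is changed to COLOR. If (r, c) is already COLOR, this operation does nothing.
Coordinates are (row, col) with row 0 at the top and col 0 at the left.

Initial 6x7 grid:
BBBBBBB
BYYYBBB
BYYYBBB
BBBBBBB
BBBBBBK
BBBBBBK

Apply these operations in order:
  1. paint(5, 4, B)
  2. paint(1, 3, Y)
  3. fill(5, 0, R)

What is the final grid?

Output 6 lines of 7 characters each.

After op 1 paint(5,4,B):
BBBBBBB
BYYYBBB
BYYYBBB
BBBBBBB
BBBBBBK
BBBBBBK
After op 2 paint(1,3,Y):
BBBBBBB
BYYYBBB
BYYYBBB
BBBBBBB
BBBBBBK
BBBBBBK
After op 3 fill(5,0,R) [34 cells changed]:
RRRRRRR
RYYYRRR
RYYYRRR
RRRRRRR
RRRRRRK
RRRRRRK

Answer: RRRRRRR
RYYYRRR
RYYYRRR
RRRRRRR
RRRRRRK
RRRRRRK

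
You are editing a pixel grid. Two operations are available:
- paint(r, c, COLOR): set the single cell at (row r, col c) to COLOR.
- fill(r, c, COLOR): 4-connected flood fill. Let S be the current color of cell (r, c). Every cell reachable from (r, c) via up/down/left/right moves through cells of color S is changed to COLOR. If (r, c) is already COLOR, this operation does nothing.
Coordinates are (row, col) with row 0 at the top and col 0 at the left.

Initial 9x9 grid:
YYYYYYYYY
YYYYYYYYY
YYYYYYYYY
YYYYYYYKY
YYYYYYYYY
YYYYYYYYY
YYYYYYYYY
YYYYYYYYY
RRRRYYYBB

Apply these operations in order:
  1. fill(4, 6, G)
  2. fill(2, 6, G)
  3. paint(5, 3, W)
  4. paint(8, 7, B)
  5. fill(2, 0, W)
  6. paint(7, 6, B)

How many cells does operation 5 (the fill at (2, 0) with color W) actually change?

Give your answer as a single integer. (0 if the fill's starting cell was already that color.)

Answer: 73

Derivation:
After op 1 fill(4,6,G) [74 cells changed]:
GGGGGGGGG
GGGGGGGGG
GGGGGGGGG
GGGGGGGKG
GGGGGGGGG
GGGGGGGGG
GGGGGGGGG
GGGGGGGGG
RRRRGGGBB
After op 2 fill(2,6,G) [0 cells changed]:
GGGGGGGGG
GGGGGGGGG
GGGGGGGGG
GGGGGGGKG
GGGGGGGGG
GGGGGGGGG
GGGGGGGGG
GGGGGGGGG
RRRRGGGBB
After op 3 paint(5,3,W):
GGGGGGGGG
GGGGGGGGG
GGGGGGGGG
GGGGGGGKG
GGGGGGGGG
GGGWGGGGG
GGGGGGGGG
GGGGGGGGG
RRRRGGGBB
After op 4 paint(8,7,B):
GGGGGGGGG
GGGGGGGGG
GGGGGGGGG
GGGGGGGKG
GGGGGGGGG
GGGWGGGGG
GGGGGGGGG
GGGGGGGGG
RRRRGGGBB
After op 5 fill(2,0,W) [73 cells changed]:
WWWWWWWWW
WWWWWWWWW
WWWWWWWWW
WWWWWWWKW
WWWWWWWWW
WWWWWWWWW
WWWWWWWWW
WWWWWWWWW
RRRRWWWBB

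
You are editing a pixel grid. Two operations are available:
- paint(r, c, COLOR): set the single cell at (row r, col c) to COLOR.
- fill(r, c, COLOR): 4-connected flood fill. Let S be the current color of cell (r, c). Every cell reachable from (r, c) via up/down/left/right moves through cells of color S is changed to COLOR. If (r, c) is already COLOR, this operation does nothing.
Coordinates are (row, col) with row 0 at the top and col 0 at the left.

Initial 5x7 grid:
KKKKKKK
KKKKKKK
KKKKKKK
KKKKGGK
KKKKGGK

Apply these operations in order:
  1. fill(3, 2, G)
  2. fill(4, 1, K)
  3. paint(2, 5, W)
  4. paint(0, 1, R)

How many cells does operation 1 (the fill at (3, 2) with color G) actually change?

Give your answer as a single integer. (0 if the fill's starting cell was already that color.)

Answer: 31

Derivation:
After op 1 fill(3,2,G) [31 cells changed]:
GGGGGGG
GGGGGGG
GGGGGGG
GGGGGGG
GGGGGGG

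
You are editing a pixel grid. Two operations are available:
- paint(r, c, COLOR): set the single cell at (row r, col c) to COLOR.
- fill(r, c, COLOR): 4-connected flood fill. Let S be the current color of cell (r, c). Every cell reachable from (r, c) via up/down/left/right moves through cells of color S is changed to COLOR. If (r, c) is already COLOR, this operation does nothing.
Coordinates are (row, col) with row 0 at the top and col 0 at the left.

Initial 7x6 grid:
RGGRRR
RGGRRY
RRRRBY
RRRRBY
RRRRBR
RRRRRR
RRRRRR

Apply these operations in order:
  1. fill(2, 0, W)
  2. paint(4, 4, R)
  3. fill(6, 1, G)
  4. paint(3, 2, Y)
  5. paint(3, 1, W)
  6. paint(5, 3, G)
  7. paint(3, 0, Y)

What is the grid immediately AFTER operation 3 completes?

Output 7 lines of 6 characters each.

After op 1 fill(2,0,W) [32 cells changed]:
WGGWWW
WGGWWY
WWWWBY
WWWWBY
WWWWBW
WWWWWW
WWWWWW
After op 2 paint(4,4,R):
WGGWWW
WGGWWY
WWWWBY
WWWWBY
WWWWRW
WWWWWW
WWWWWW
After op 3 fill(6,1,G) [32 cells changed]:
GGGGGG
GGGGGY
GGGGBY
GGGGBY
GGGGRG
GGGGGG
GGGGGG

Answer: GGGGGG
GGGGGY
GGGGBY
GGGGBY
GGGGRG
GGGGGG
GGGGGG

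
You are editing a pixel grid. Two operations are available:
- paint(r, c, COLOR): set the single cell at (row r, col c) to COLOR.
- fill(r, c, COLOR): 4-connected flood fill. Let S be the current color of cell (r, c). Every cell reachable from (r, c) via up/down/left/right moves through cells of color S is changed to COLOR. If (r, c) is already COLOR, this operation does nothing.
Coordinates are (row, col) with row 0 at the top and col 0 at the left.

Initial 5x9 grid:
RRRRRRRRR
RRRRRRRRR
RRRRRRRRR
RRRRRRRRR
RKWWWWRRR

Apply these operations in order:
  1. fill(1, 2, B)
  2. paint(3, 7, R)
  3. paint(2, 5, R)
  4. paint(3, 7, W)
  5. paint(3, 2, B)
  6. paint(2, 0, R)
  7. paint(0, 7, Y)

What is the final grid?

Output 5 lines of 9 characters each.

Answer: BBBBBBBYB
BBBBBBBBB
RBBBBRBBB
BBBBBBBWB
BKWWWWBBB

Derivation:
After op 1 fill(1,2,B) [40 cells changed]:
BBBBBBBBB
BBBBBBBBB
BBBBBBBBB
BBBBBBBBB
BKWWWWBBB
After op 2 paint(3,7,R):
BBBBBBBBB
BBBBBBBBB
BBBBBBBBB
BBBBBBBRB
BKWWWWBBB
After op 3 paint(2,5,R):
BBBBBBBBB
BBBBBBBBB
BBBBBRBBB
BBBBBBBRB
BKWWWWBBB
After op 4 paint(3,7,W):
BBBBBBBBB
BBBBBBBBB
BBBBBRBBB
BBBBBBBWB
BKWWWWBBB
After op 5 paint(3,2,B):
BBBBBBBBB
BBBBBBBBB
BBBBBRBBB
BBBBBBBWB
BKWWWWBBB
After op 6 paint(2,0,R):
BBBBBBBBB
BBBBBBBBB
RBBBBRBBB
BBBBBBBWB
BKWWWWBBB
After op 7 paint(0,7,Y):
BBBBBBBYB
BBBBBBBBB
RBBBBRBBB
BBBBBBBWB
BKWWWWBBB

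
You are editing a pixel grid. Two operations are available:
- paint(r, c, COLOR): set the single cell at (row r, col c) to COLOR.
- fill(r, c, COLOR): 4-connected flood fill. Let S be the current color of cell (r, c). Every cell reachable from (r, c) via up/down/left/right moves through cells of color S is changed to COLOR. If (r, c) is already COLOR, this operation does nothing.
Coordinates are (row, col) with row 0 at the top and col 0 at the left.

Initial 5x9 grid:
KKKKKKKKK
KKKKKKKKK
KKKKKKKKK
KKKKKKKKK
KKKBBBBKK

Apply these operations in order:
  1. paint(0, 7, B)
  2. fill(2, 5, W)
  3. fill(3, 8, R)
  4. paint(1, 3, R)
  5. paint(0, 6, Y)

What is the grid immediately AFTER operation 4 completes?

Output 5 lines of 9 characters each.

Answer: RRRRRRRBR
RRRRRRRRR
RRRRRRRRR
RRRRRRRRR
RRRBBBBRR

Derivation:
After op 1 paint(0,7,B):
KKKKKKKBK
KKKKKKKKK
KKKKKKKKK
KKKKKKKKK
KKKBBBBKK
After op 2 fill(2,5,W) [40 cells changed]:
WWWWWWWBW
WWWWWWWWW
WWWWWWWWW
WWWWWWWWW
WWWBBBBWW
After op 3 fill(3,8,R) [40 cells changed]:
RRRRRRRBR
RRRRRRRRR
RRRRRRRRR
RRRRRRRRR
RRRBBBBRR
After op 4 paint(1,3,R):
RRRRRRRBR
RRRRRRRRR
RRRRRRRRR
RRRRRRRRR
RRRBBBBRR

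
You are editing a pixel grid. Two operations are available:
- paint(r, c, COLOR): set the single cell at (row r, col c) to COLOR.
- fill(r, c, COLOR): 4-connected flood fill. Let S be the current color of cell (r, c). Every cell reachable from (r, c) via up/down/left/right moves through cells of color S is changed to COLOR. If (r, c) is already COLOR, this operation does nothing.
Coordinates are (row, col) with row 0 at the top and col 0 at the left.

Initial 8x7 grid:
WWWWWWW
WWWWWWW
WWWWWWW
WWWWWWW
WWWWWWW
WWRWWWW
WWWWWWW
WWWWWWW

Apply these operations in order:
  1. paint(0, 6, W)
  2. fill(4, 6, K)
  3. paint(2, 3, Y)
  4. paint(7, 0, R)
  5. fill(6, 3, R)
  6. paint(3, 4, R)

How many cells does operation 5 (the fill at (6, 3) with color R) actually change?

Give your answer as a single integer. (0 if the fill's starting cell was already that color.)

After op 1 paint(0,6,W):
WWWWWWW
WWWWWWW
WWWWWWW
WWWWWWW
WWWWWWW
WWRWWWW
WWWWWWW
WWWWWWW
After op 2 fill(4,6,K) [55 cells changed]:
KKKKKKK
KKKKKKK
KKKKKKK
KKKKKKK
KKKKKKK
KKRKKKK
KKKKKKK
KKKKKKK
After op 3 paint(2,3,Y):
KKKKKKK
KKKKKKK
KKKYKKK
KKKKKKK
KKKKKKK
KKRKKKK
KKKKKKK
KKKKKKK
After op 4 paint(7,0,R):
KKKKKKK
KKKKKKK
KKKYKKK
KKKKKKK
KKKKKKK
KKRKKKK
KKKKKKK
RKKKKKK
After op 5 fill(6,3,R) [53 cells changed]:
RRRRRRR
RRRRRRR
RRRYRRR
RRRRRRR
RRRRRRR
RRRRRRR
RRRRRRR
RRRRRRR

Answer: 53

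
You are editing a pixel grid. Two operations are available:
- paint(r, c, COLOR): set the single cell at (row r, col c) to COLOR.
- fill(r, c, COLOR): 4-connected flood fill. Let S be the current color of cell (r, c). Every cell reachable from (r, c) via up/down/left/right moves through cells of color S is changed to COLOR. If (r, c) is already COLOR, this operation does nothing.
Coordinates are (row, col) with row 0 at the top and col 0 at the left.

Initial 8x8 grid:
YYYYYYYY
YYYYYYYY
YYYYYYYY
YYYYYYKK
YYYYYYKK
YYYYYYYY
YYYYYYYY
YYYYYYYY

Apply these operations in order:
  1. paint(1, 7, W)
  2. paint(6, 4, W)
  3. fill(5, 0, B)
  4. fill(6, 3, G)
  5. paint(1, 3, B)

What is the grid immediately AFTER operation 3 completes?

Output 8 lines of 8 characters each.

After op 1 paint(1,7,W):
YYYYYYYY
YYYYYYYW
YYYYYYYY
YYYYYYKK
YYYYYYKK
YYYYYYYY
YYYYYYYY
YYYYYYYY
After op 2 paint(6,4,W):
YYYYYYYY
YYYYYYYW
YYYYYYYY
YYYYYYKK
YYYYYYKK
YYYYYYYY
YYYYWYYY
YYYYYYYY
After op 3 fill(5,0,B) [58 cells changed]:
BBBBBBBB
BBBBBBBW
BBBBBBBB
BBBBBBKK
BBBBBBKK
BBBBBBBB
BBBBWBBB
BBBBBBBB

Answer: BBBBBBBB
BBBBBBBW
BBBBBBBB
BBBBBBKK
BBBBBBKK
BBBBBBBB
BBBBWBBB
BBBBBBBB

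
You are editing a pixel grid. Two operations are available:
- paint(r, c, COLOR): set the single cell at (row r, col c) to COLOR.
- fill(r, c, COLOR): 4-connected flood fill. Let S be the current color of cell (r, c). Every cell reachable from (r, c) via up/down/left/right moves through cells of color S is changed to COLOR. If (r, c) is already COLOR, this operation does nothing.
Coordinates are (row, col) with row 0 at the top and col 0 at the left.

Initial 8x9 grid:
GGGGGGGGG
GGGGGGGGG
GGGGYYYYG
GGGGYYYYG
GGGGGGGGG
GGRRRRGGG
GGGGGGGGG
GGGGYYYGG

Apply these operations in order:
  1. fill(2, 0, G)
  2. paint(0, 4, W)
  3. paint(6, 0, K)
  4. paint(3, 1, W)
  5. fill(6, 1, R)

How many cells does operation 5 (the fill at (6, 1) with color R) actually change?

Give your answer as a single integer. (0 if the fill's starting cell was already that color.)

Answer: 54

Derivation:
After op 1 fill(2,0,G) [0 cells changed]:
GGGGGGGGG
GGGGGGGGG
GGGGYYYYG
GGGGYYYYG
GGGGGGGGG
GGRRRRGGG
GGGGGGGGG
GGGGYYYGG
After op 2 paint(0,4,W):
GGGGWGGGG
GGGGGGGGG
GGGGYYYYG
GGGGYYYYG
GGGGGGGGG
GGRRRRGGG
GGGGGGGGG
GGGGYYYGG
After op 3 paint(6,0,K):
GGGGWGGGG
GGGGGGGGG
GGGGYYYYG
GGGGYYYYG
GGGGGGGGG
GGRRRRGGG
KGGGGGGGG
GGGGYYYGG
After op 4 paint(3,1,W):
GGGGWGGGG
GGGGGGGGG
GGGGYYYYG
GWGGYYYYG
GGGGGGGGG
GGRRRRGGG
KGGGGGGGG
GGGGYYYGG
After op 5 fill(6,1,R) [54 cells changed]:
RRRRWRRRR
RRRRRRRRR
RRRRYYYYR
RWRRYYYYR
RRRRRRRRR
RRRRRRRRR
KRRRRRRRR
RRRRYYYRR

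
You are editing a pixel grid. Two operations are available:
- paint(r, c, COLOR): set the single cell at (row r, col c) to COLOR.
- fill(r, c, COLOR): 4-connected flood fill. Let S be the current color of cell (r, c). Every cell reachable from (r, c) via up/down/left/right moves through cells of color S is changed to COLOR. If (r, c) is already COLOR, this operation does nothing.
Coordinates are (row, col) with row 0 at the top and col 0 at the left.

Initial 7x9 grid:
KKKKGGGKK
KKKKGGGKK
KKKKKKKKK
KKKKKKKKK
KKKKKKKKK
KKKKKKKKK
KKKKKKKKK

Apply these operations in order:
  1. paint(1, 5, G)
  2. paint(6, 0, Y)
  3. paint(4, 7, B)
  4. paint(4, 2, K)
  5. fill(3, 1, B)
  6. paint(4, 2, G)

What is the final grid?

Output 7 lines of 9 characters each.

After op 1 paint(1,5,G):
KKKKGGGKK
KKKKGGGKK
KKKKKKKKK
KKKKKKKKK
KKKKKKKKK
KKKKKKKKK
KKKKKKKKK
After op 2 paint(6,0,Y):
KKKKGGGKK
KKKKGGGKK
KKKKKKKKK
KKKKKKKKK
KKKKKKKKK
KKKKKKKKK
YKKKKKKKK
After op 3 paint(4,7,B):
KKKKGGGKK
KKKKGGGKK
KKKKKKKKK
KKKKKKKKK
KKKKKKKBK
KKKKKKKKK
YKKKKKKKK
After op 4 paint(4,2,K):
KKKKGGGKK
KKKKGGGKK
KKKKKKKKK
KKKKKKKKK
KKKKKKKBK
KKKKKKKKK
YKKKKKKKK
After op 5 fill(3,1,B) [55 cells changed]:
BBBBGGGBB
BBBBGGGBB
BBBBBBBBB
BBBBBBBBB
BBBBBBBBB
BBBBBBBBB
YBBBBBBBB
After op 6 paint(4,2,G):
BBBBGGGBB
BBBBGGGBB
BBBBBBBBB
BBBBBBBBB
BBGBBBBBB
BBBBBBBBB
YBBBBBBBB

Answer: BBBBGGGBB
BBBBGGGBB
BBBBBBBBB
BBBBBBBBB
BBGBBBBBB
BBBBBBBBB
YBBBBBBBB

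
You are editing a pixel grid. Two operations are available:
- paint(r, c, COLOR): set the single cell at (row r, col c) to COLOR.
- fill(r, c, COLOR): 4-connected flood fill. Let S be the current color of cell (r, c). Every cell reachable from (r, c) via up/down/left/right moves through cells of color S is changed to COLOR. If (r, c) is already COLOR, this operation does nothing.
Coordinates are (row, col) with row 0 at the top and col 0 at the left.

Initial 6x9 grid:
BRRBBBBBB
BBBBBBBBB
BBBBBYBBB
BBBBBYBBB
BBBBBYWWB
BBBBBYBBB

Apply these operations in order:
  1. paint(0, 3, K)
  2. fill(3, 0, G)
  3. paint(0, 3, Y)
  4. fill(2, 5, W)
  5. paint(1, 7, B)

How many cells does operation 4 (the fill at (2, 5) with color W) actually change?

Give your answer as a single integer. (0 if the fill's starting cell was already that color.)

After op 1 paint(0,3,K):
BRRKBBBBB
BBBBBBBBB
BBBBBYBBB
BBBBBYBBB
BBBBBYWWB
BBBBBYBBB
After op 2 fill(3,0,G) [45 cells changed]:
GRRKGGGGG
GGGGGGGGG
GGGGGYGGG
GGGGGYGGG
GGGGGYWWG
GGGGGYGGG
After op 3 paint(0,3,Y):
GRRYGGGGG
GGGGGGGGG
GGGGGYGGG
GGGGGYGGG
GGGGGYWWG
GGGGGYGGG
After op 4 fill(2,5,W) [4 cells changed]:
GRRYGGGGG
GGGGGGGGG
GGGGGWGGG
GGGGGWGGG
GGGGGWWWG
GGGGGWGGG

Answer: 4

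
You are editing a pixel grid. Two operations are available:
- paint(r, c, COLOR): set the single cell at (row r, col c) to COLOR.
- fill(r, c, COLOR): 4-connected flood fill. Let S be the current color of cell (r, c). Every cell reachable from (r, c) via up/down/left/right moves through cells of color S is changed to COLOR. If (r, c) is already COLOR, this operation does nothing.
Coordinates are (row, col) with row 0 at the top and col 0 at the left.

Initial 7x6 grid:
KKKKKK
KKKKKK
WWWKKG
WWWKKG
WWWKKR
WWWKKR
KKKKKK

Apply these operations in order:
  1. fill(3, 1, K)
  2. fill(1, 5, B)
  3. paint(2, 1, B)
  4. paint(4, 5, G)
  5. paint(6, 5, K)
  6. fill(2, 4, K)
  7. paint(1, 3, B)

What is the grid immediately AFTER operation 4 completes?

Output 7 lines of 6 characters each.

After op 1 fill(3,1,K) [12 cells changed]:
KKKKKK
KKKKKK
KKKKKG
KKKKKG
KKKKKR
KKKKKR
KKKKKK
After op 2 fill(1,5,B) [38 cells changed]:
BBBBBB
BBBBBB
BBBBBG
BBBBBG
BBBBBR
BBBBBR
BBBBBB
After op 3 paint(2,1,B):
BBBBBB
BBBBBB
BBBBBG
BBBBBG
BBBBBR
BBBBBR
BBBBBB
After op 4 paint(4,5,G):
BBBBBB
BBBBBB
BBBBBG
BBBBBG
BBBBBG
BBBBBR
BBBBBB

Answer: BBBBBB
BBBBBB
BBBBBG
BBBBBG
BBBBBG
BBBBBR
BBBBBB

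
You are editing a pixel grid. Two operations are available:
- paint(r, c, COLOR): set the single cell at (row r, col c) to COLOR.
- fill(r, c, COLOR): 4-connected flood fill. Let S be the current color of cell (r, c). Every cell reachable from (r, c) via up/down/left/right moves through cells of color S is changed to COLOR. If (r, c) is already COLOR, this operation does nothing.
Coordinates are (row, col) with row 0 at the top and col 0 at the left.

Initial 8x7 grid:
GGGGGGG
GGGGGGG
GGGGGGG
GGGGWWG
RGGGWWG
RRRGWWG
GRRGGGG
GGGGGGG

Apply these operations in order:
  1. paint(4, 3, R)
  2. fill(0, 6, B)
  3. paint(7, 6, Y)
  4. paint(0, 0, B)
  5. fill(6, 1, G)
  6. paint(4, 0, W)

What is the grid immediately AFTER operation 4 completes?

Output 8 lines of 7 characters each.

After op 1 paint(4,3,R):
GGGGGGG
GGGGGGG
GGGGGGG
GGGGWWG
RGGRWWG
RRRGWWG
GRRGGGG
GGGGGGG
After op 2 fill(0,6,B) [43 cells changed]:
BBBBBBB
BBBBBBB
BBBBBBB
BBBBWWB
RBBRWWB
RRRBWWB
BRRBBBB
BBBBBBB
After op 3 paint(7,6,Y):
BBBBBBB
BBBBBBB
BBBBBBB
BBBBWWB
RBBRWWB
RRRBWWB
BRRBBBB
BBBBBBY
After op 4 paint(0,0,B):
BBBBBBB
BBBBBBB
BBBBBBB
BBBBWWB
RBBRWWB
RRRBWWB
BRRBBBB
BBBBBBY

Answer: BBBBBBB
BBBBBBB
BBBBBBB
BBBBWWB
RBBRWWB
RRRBWWB
BRRBBBB
BBBBBBY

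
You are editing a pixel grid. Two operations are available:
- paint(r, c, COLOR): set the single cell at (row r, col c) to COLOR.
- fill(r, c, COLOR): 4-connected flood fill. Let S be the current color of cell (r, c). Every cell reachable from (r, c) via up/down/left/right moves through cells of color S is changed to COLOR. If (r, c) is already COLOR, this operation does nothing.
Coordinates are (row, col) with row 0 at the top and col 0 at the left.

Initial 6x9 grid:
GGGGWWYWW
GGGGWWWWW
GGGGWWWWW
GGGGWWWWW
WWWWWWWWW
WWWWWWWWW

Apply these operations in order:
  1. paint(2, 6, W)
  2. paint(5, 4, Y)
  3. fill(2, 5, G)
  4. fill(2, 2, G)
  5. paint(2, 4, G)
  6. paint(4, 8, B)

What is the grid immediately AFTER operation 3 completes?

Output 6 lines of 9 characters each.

After op 1 paint(2,6,W):
GGGGWWYWW
GGGGWWWWW
GGGGWWWWW
GGGGWWWWW
WWWWWWWWW
WWWWWWWWW
After op 2 paint(5,4,Y):
GGGGWWYWW
GGGGWWWWW
GGGGWWWWW
GGGGWWWWW
WWWWWWWWW
WWWWYWWWW
After op 3 fill(2,5,G) [36 cells changed]:
GGGGGGYGG
GGGGGGGGG
GGGGGGGGG
GGGGGGGGG
GGGGGGGGG
GGGGYGGGG

Answer: GGGGGGYGG
GGGGGGGGG
GGGGGGGGG
GGGGGGGGG
GGGGGGGGG
GGGGYGGGG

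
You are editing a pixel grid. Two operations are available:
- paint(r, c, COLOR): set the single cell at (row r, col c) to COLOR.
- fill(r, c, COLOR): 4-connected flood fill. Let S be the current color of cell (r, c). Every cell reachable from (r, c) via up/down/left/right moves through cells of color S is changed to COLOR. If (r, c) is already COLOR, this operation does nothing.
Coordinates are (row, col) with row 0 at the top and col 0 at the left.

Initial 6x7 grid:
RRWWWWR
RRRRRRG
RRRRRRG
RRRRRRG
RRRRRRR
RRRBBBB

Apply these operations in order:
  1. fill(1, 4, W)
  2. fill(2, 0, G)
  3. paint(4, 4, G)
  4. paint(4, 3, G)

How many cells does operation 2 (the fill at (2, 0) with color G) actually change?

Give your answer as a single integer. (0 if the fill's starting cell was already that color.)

After op 1 fill(1,4,W) [30 cells changed]:
WWWWWWR
WWWWWWG
WWWWWWG
WWWWWWG
WWWWWWW
WWWBBBB
After op 2 fill(2,0,G) [34 cells changed]:
GGGGGGR
GGGGGGG
GGGGGGG
GGGGGGG
GGGGGGG
GGGBBBB

Answer: 34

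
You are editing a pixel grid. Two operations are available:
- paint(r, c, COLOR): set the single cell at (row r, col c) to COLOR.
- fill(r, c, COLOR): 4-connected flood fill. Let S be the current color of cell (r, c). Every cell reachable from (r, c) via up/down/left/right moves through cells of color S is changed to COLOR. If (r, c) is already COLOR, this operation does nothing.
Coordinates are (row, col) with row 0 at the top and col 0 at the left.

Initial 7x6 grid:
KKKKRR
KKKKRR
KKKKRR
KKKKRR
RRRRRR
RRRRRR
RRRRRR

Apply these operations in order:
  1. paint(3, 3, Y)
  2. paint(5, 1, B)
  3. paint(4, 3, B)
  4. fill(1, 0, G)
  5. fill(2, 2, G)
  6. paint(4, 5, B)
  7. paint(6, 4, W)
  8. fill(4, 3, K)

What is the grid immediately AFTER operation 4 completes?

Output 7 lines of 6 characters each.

Answer: GGGGRR
GGGGRR
GGGGRR
GGGYRR
RRRBRR
RBRRRR
RRRRRR

Derivation:
After op 1 paint(3,3,Y):
KKKKRR
KKKKRR
KKKKRR
KKKYRR
RRRRRR
RRRRRR
RRRRRR
After op 2 paint(5,1,B):
KKKKRR
KKKKRR
KKKKRR
KKKYRR
RRRRRR
RBRRRR
RRRRRR
After op 3 paint(4,3,B):
KKKKRR
KKKKRR
KKKKRR
KKKYRR
RRRBRR
RBRRRR
RRRRRR
After op 4 fill(1,0,G) [15 cells changed]:
GGGGRR
GGGGRR
GGGGRR
GGGYRR
RRRBRR
RBRRRR
RRRRRR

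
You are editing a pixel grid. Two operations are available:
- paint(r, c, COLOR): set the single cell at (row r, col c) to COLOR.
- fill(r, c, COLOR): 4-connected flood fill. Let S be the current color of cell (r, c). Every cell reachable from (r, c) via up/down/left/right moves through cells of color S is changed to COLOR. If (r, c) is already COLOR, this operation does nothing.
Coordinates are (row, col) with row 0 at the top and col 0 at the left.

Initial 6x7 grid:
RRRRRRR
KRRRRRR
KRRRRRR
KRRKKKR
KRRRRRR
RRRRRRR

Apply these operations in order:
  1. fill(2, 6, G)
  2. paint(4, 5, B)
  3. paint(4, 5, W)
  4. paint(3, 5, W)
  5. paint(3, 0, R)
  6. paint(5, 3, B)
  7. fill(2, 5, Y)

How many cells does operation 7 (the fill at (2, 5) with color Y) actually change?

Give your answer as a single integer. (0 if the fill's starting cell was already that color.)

Answer: 33

Derivation:
After op 1 fill(2,6,G) [35 cells changed]:
GGGGGGG
KGGGGGG
KGGGGGG
KGGKKKG
KGGGGGG
GGGGGGG
After op 2 paint(4,5,B):
GGGGGGG
KGGGGGG
KGGGGGG
KGGKKKG
KGGGGBG
GGGGGGG
After op 3 paint(4,5,W):
GGGGGGG
KGGGGGG
KGGGGGG
KGGKKKG
KGGGGWG
GGGGGGG
After op 4 paint(3,5,W):
GGGGGGG
KGGGGGG
KGGGGGG
KGGKKWG
KGGGGWG
GGGGGGG
After op 5 paint(3,0,R):
GGGGGGG
KGGGGGG
KGGGGGG
RGGKKWG
KGGGGWG
GGGGGGG
After op 6 paint(5,3,B):
GGGGGGG
KGGGGGG
KGGGGGG
RGGKKWG
KGGGGWG
GGGBGGG
After op 7 fill(2,5,Y) [33 cells changed]:
YYYYYYY
KYYYYYY
KYYYYYY
RYYKKWY
KYYYYWY
YYYBYYY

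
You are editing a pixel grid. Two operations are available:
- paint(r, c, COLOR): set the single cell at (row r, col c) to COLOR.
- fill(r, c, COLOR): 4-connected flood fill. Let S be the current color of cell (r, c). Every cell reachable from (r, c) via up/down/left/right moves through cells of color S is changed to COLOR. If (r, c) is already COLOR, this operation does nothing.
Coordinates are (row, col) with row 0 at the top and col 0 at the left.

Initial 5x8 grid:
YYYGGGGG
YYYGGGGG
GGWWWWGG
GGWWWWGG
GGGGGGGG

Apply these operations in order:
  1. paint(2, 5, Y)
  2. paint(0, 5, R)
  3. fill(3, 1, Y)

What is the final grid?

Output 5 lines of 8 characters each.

Answer: YYYYYRYY
YYYYYYYY
YYWWWYYY
YYWWWWYY
YYYYYYYY

Derivation:
After op 1 paint(2,5,Y):
YYYGGGGG
YYYGGGGG
GGWWWYGG
GGWWWWGG
GGGGGGGG
After op 2 paint(0,5,R):
YYYGGRGG
YYYGGGGG
GGWWWYGG
GGWWWWGG
GGGGGGGG
After op 3 fill(3,1,Y) [25 cells changed]:
YYYYYRYY
YYYYYYYY
YYWWWYYY
YYWWWWYY
YYYYYYYY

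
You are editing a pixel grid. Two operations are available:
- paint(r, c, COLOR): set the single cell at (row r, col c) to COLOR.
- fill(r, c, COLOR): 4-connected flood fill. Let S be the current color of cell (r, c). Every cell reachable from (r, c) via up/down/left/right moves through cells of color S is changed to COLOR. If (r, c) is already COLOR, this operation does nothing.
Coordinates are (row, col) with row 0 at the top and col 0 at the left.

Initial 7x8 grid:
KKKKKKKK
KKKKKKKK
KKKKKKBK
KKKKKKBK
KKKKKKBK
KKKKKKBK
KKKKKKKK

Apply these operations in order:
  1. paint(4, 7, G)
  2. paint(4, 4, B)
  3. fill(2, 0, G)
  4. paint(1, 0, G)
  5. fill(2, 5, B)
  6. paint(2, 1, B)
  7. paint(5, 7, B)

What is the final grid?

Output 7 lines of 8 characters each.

After op 1 paint(4,7,G):
KKKKKKKK
KKKKKKKK
KKKKKKBK
KKKKKKBK
KKKKKKBG
KKKKKKBK
KKKKKKKK
After op 2 paint(4,4,B):
KKKKKKKK
KKKKKKKK
KKKKKKBK
KKKKKKBK
KKKKBKBG
KKKKKKBK
KKKKKKKK
After op 3 fill(2,0,G) [50 cells changed]:
GGGGGGGG
GGGGGGGG
GGGGGGBG
GGGGGGBG
GGGGBGBG
GGGGGGBG
GGGGGGGG
After op 4 paint(1,0,G):
GGGGGGGG
GGGGGGGG
GGGGGGBG
GGGGGGBG
GGGGBGBG
GGGGGGBG
GGGGGGGG
After op 5 fill(2,5,B) [51 cells changed]:
BBBBBBBB
BBBBBBBB
BBBBBBBB
BBBBBBBB
BBBBBBBB
BBBBBBBB
BBBBBBBB
After op 6 paint(2,1,B):
BBBBBBBB
BBBBBBBB
BBBBBBBB
BBBBBBBB
BBBBBBBB
BBBBBBBB
BBBBBBBB
After op 7 paint(5,7,B):
BBBBBBBB
BBBBBBBB
BBBBBBBB
BBBBBBBB
BBBBBBBB
BBBBBBBB
BBBBBBBB

Answer: BBBBBBBB
BBBBBBBB
BBBBBBBB
BBBBBBBB
BBBBBBBB
BBBBBBBB
BBBBBBBB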